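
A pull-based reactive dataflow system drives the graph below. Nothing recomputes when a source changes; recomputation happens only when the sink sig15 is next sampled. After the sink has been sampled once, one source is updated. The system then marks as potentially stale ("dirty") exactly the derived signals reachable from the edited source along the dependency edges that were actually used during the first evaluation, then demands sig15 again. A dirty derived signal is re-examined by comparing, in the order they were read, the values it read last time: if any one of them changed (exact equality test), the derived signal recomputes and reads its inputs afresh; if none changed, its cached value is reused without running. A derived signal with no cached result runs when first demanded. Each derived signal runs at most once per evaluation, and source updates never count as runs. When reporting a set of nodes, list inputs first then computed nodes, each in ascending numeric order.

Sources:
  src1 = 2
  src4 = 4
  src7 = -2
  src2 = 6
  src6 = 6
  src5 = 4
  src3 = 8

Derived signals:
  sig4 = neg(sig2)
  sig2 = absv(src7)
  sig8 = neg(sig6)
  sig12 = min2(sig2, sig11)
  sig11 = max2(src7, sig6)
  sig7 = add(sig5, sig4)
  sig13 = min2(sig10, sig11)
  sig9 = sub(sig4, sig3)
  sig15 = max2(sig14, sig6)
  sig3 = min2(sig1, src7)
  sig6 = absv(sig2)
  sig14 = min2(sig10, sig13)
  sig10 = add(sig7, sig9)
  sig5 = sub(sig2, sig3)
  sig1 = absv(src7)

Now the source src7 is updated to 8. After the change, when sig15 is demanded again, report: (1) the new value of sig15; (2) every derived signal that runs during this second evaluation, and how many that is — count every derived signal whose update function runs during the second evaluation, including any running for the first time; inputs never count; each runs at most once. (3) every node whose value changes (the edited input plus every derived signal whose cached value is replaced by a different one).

New value of sig15: 8.
Derived signals that run: sig1, sig2, sig3, sig4, sig5, sig6, sig7, sig9, sig10, sig11, sig13, sig14, sig15 — 13 in total.
Values that change: src7, sig1, sig2, sig3, sig4, sig5, sig6, sig7, sig9, sig10, sig11, sig13, sig14, sig15.

First evaluation (everything demanded from the output):
  sig1 = absv(-2) = 2
  sig2 = absv(-2) = 2
  sig3 = min2(2, -2) = -2
  sig4 = neg(2) = -2
  sig5 = sub(2, -2) = 4
  sig6 = absv(2) = 2
  sig7 = add(4, -2) = 2
  sig9 = sub(-2, -2) = 0
  sig10 = add(2, 0) = 2
  sig11 = max2(-2, 2) = 2
  sig13 = min2(2, 2) = 2
  sig14 = min2(2, 2) = 2
  sig15 = max2(2, 2) = 2

Propagation after the edit:
  sig1: runs — src7 -2->8; result 8.
  sig2: runs — src7 -2->8; result 8.
  sig3: runs — sig1 2->8; src7 -2->8; result 8.
  sig4: runs — sig2 2->8; result -8.
  sig5: runs — sig2 2->8; sig3 -2->8; result 0.
  sig6: runs — sig2 2->8; result 8.
  sig7: runs — sig5 4->0; sig4 -2->-8; result -8.
  sig9: runs — sig4 -2->-8; sig3 -2->8; result -16.
  sig10: runs — sig7 2->-8; sig9 0->-16; result -24.
  sig11: runs — src7 -2->8; sig6 2->8; result 8.
  sig13: runs — sig10 2->-24; sig11 2->8; result -24.
  sig14: runs — sig10 2->-24; sig13 2->-24; result -24.
  sig15: runs — sig14 2->-24; sig6 2->8; result 8.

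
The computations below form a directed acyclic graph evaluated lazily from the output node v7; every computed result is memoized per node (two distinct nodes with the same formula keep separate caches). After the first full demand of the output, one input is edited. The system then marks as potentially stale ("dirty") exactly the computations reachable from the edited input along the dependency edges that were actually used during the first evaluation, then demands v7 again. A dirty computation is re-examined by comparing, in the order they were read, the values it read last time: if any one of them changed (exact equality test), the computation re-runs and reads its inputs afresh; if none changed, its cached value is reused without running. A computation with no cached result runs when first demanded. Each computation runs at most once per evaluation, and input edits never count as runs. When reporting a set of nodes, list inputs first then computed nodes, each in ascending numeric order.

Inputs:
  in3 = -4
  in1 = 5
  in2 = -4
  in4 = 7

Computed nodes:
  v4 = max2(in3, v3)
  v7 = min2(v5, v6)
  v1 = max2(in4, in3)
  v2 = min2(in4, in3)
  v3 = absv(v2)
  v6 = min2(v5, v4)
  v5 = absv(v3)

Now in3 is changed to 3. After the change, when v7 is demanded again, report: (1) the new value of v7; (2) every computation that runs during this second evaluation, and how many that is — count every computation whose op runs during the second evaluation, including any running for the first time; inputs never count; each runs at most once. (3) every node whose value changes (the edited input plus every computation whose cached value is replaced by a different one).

Demanding v7 again yields 3.
6 computations run: v2, v3, v4, v5, v6, v7.
The nodes whose values change: in3, v2, v3, v4, v5, v6, v7.

First demand of the output computes:
  v2 = min2(7, -4) = -4
  v3 = absv(-4) = 4
  v4 = max2(-4, 4) = 4
  v5 = absv(4) = 4
  v6 = min2(4, 4) = 4
  v7 = min2(4, 4) = 4

After the edit, cleaning proceeds:
  v2: a read changed (in3 -4->3) — executes, giving 3.
  v3: a read changed (v2 -4->3) — executes, giving 3.
  v4: a read changed (in3 -4->3; v3 4->3) — executes, giving 3.
  v5: a read changed (v3 4->3) — executes, giving 3.
  v6: a read changed (v5 4->3; v4 4->3) — executes, giving 3.
  v7: a read changed (v5 4->3; v6 4->3) — executes, giving 3.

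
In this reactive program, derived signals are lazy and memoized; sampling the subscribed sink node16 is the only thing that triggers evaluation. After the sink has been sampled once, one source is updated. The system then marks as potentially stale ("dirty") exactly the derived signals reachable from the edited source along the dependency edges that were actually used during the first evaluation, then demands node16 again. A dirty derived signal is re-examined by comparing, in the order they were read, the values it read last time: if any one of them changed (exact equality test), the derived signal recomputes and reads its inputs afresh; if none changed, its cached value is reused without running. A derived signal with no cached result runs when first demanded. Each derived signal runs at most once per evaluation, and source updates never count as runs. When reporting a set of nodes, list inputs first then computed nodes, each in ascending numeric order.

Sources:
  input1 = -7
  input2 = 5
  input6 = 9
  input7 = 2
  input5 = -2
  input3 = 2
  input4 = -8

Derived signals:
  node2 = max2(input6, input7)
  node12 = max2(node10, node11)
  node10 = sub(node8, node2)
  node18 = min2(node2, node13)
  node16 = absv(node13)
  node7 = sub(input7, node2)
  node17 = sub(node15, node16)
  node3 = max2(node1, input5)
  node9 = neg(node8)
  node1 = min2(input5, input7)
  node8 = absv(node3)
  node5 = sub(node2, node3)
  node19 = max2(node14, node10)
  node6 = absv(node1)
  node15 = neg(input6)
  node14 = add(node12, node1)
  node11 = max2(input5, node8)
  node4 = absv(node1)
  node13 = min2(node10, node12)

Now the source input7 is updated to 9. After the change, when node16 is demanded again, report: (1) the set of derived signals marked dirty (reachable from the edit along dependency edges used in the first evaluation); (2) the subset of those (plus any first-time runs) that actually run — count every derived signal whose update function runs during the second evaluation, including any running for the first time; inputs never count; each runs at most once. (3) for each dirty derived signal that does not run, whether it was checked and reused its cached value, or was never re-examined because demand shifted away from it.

First demand of the output computes:
  node1 = min2(-2, 2) = -2
  node2 = max2(9, 2) = 9
  node3 = max2(-2, -2) = -2
  node8 = absv(-2) = 2
  node10 = sub(2, 9) = -7
  node11 = max2(-2, 2) = 2
  node12 = max2(-7, 2) = 2
  node13 = min2(-7, 2) = -7
  node16 = absv(-7) = 7

After the edit, cleaning proceeds:
  node1: a read changed (input7 2->9) — executes, giving -2 — identical to its old value.
  node2: a read changed (input7 2->9) — executes, giving 9 — identical to its old value.
  node3: dirty, but its reads are unchanged (node1 unchanged, input5 unchanged); cached -2 stands.
  node8: dirty, but its reads are unchanged (node3 unchanged); cached 2 stands.
  node10: dirty, but its reads are unchanged (node8 unchanged, node2 unchanged); cached -7 stands.
  node11: dirty, but its reads are unchanged (input5 unchanged, node8 unchanged); cached 2 stands.
  node12: dirty, but its reads are unchanged (node10 unchanged, node11 unchanged); cached 2 stands.
  node13: dirty, but its reads are unchanged (node10 unchanged, node12 unchanged); cached -7 stands.
  node16: dirty, but its reads are unchanged (node13 unchanged); cached 7 stands.

Note where the cutoff bites: node3 is checked, finds nothing changed, and keeps its cache.

The edit dirties: node1, node2, node3, node8, node10, node11, node12, node13, node16.
2 derived signals run: node1, node2.
Cache hits after checking: node3, node8, node10, node11, node12, node13, node16.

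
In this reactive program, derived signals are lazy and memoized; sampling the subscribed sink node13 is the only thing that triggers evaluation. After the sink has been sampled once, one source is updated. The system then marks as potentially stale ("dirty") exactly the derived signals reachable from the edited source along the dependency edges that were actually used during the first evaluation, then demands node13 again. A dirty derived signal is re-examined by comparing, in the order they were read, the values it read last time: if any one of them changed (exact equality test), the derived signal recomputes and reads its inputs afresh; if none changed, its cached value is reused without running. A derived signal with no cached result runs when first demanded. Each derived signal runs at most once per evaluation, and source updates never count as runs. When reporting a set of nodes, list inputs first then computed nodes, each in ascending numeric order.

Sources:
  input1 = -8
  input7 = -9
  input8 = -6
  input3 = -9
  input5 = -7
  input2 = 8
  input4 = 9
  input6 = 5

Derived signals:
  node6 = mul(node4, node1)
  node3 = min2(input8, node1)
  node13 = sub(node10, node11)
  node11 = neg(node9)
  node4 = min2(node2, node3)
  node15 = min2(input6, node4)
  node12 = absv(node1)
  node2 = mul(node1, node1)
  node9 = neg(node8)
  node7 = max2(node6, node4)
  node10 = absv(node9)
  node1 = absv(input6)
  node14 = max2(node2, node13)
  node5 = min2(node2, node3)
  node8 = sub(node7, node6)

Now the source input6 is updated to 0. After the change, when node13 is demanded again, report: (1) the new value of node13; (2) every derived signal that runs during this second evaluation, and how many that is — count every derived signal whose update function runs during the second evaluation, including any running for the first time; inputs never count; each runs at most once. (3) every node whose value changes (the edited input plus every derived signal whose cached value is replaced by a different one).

Demanding node13 again yields 0.
11 derived signals run: node1, node2, node3, node4, node6, node7, node8, node9, node10, node11, node13.
The nodes whose values change: input6, node1, node2, node6, node7, node8, node9, node10, node11.

First demand of the output computes:
  node1 = absv(5) = 5
  node2 = mul(5, 5) = 25
  node3 = min2(-6, 5) = -6
  node4 = min2(25, -6) = -6
  node6 = mul(-6, 5) = -30
  node7 = max2(-30, -6) = -6
  node8 = sub(-6, -30) = 24
  node9 = neg(24) = -24
  node10 = absv(-24) = 24
  node11 = neg(-24) = 24
  node13 = sub(24, 24) = 0

After the edit, cleaning proceeds:
  node1: a read changed (input6 5->0) — executes, giving 0.
  node2: a read changed (node1 5->0; node1 5->0) — executes, giving 0.
  node3: a read changed (node1 5->0) — executes, giving -6 — identical to its old value.
  node4: a read changed (node2 25->0) — executes, giving -6 — identical to its old value.
  node6: a read changed (node1 5->0) — executes, giving 0.
  node7: a read changed (node6 -30->0) — executes, giving 0.
  node8: a read changed (node7 -6->0; node6 -30->0) — executes, giving 0.
  node9: a read changed (node8 24->0) — executes, giving 0.
  node10: a read changed (node9 -24->0) — executes, giving 0.
  node11: a read changed (node9 -24->0) — executes, giving 0.
  node13: a read changed (node10 24->0; node11 24->0) — executes, giving 0 — identical to its old value.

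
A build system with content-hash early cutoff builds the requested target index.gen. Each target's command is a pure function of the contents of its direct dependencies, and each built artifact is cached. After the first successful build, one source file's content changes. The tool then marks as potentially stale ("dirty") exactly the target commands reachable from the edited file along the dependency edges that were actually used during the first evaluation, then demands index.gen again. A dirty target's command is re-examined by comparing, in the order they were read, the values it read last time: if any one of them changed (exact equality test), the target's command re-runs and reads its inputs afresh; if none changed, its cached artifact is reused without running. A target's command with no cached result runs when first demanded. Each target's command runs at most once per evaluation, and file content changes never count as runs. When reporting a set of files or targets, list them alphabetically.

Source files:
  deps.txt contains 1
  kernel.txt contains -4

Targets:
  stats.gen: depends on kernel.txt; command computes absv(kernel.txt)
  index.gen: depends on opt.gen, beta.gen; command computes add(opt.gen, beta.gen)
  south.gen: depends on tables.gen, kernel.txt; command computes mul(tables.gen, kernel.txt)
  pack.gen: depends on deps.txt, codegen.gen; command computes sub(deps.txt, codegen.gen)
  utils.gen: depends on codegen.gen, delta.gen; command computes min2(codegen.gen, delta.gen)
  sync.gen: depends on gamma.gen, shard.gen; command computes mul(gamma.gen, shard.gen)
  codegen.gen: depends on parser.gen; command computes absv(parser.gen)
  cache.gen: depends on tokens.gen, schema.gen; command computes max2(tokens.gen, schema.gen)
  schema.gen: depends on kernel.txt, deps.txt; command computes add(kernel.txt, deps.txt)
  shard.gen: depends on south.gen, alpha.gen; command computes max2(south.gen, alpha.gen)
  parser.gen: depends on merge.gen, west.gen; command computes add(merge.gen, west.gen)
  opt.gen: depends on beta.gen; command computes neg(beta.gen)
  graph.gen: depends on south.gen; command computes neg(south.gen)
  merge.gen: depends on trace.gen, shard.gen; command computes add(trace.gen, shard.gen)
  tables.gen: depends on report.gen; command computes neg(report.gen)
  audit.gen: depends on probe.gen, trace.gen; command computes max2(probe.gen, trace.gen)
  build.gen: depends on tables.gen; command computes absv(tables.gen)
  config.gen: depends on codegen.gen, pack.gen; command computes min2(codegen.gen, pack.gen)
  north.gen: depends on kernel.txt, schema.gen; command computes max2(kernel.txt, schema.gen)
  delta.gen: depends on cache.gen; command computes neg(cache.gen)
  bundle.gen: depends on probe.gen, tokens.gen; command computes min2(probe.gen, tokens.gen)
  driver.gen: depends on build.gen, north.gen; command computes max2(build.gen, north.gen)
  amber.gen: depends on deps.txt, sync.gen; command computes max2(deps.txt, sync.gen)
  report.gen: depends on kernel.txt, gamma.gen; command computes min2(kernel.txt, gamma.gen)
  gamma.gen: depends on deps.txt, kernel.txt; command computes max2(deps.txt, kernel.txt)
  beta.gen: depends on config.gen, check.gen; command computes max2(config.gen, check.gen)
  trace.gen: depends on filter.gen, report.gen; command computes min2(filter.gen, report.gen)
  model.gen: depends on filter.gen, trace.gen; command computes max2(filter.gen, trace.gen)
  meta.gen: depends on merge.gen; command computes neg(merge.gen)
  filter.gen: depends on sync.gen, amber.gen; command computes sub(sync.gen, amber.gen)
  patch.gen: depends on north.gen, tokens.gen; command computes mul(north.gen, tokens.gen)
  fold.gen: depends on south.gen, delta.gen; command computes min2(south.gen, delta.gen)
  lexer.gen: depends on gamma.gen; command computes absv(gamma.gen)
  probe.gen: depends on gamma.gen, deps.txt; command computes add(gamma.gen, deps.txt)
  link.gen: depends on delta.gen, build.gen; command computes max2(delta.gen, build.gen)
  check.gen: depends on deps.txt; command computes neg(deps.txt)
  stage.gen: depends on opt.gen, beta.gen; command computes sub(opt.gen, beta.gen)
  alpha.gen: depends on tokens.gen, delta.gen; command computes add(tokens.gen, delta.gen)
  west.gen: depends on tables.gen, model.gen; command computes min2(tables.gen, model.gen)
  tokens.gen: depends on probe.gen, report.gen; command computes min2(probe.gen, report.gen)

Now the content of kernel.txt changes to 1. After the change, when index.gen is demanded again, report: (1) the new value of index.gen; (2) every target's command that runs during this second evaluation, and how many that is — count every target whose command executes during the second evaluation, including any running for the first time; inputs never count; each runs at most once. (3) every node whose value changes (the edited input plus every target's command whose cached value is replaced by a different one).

First evaluation (everything demanded from the output):
  check.gen = neg(1) = -1
  gamma.gen = max2(1, -4) = 1
  probe.gen = add(1, 1) = 2
  report.gen = min2(-4, 1) = -4
  schema.gen = add(-4, 1) = -3
  tables.gen = neg(-4) = 4
  south.gen = mul(4, -4) = -16
  tokens.gen = min2(2, -4) = -4
  cache.gen = max2(-4, -3) = -3
  delta.gen = neg(-3) = 3
  alpha.gen = add(-4, 3) = -1
  shard.gen = max2(-16, -1) = -1
  sync.gen = mul(1, -1) = -1
  amber.gen = max2(1, -1) = 1
  filter.gen = sub(-1, 1) = -2
  trace.gen = min2(-2, -4) = -4
  merge.gen = add(-4, -1) = -5
  model.gen = max2(-2, -4) = -2
  west.gen = min2(4, -2) = -2
  parser.gen = add(-5, -2) = -7
  codegen.gen = absv(-7) = 7
  pack.gen = sub(1, 7) = -6
  config.gen = min2(7, -6) = -6
  beta.gen = max2(-6, -1) = -1
  opt.gen = neg(-1) = 1
  index.gen = add(1, -1) = 0

Propagation after the edit:
  gamma.gen: runs — kernel.txt -4->1; result 1 (same value as before).
  probe.gen: checked — values it read are unchanged (gamma.gen unchanged, deps.txt unchanged); reused cached 2 without running.
  report.gen: runs — kernel.txt -4->1; result 1.
  schema.gen: runs — kernel.txt -4->1; result 2.
  tables.gen: runs — report.gen -4->1; result -1.
  south.gen: runs — tables.gen 4->-1; kernel.txt -4->1; result -1.
  tokens.gen: runs — report.gen -4->1; result 1.
  cache.gen: runs — tokens.gen -4->1; schema.gen -3->2; result 2.
  delta.gen: runs — cache.gen -3->2; result -2.
  alpha.gen: runs — tokens.gen -4->1; delta.gen 3->-2; result -1 (same value as before).
  shard.gen: runs — south.gen -16->-1; result -1 (same value as before).
  sync.gen: checked — values it read are unchanged (gamma.gen unchanged, shard.gen unchanged); reused cached -1 without running.
  amber.gen: checked — values it read are unchanged (deps.txt unchanged, sync.gen unchanged); reused cached 1 without running.
  filter.gen: checked — values it read are unchanged (sync.gen unchanged, amber.gen unchanged); reused cached -2 without running.
  trace.gen: runs — report.gen -4->1; result -2.
  merge.gen: runs — trace.gen -4->-2; result -3.
  model.gen: runs — trace.gen -4->-2; result -2 (same value as before).
  west.gen: runs — tables.gen 4->-1; result -2 (same value as before).
  parser.gen: runs — merge.gen -5->-3; result -5.
  codegen.gen: runs — parser.gen -7->-5; result 5.
  pack.gen: runs — codegen.gen 7->5; result -4.
  config.gen: runs — codegen.gen 7->5; pack.gen -6->-4; result -4.
  beta.gen: runs — config.gen -6->-4; result -1 (same value as before).
  opt.gen: checked — values it read are unchanged (beta.gen unchanged); reused cached 1 without running.
  index.gen: checked — values it read are unchanged (opt.gen unchanged, beta.gen unchanged); reused cached 0 without running.

Key observation: the cutoff stops propagation at probe.gen — its inputs' values are unchanged, so it reuses its cache.

New value of index.gen: 0.
Target commands that run: alpha.gen, beta.gen, cache.gen, codegen.gen, config.gen, delta.gen, gamma.gen, merge.gen, model.gen, pack.gen, parser.gen, report.gen, schema.gen, shard.gen, south.gen, tables.gen, tokens.gen, trace.gen, west.gen — 19 in total.
Values that change: cache.gen, codegen.gen, config.gen, delta.gen, kernel.txt, merge.gen, pack.gen, parser.gen, report.gen, schema.gen, south.gen, tables.gen, tokens.gen, trace.gen.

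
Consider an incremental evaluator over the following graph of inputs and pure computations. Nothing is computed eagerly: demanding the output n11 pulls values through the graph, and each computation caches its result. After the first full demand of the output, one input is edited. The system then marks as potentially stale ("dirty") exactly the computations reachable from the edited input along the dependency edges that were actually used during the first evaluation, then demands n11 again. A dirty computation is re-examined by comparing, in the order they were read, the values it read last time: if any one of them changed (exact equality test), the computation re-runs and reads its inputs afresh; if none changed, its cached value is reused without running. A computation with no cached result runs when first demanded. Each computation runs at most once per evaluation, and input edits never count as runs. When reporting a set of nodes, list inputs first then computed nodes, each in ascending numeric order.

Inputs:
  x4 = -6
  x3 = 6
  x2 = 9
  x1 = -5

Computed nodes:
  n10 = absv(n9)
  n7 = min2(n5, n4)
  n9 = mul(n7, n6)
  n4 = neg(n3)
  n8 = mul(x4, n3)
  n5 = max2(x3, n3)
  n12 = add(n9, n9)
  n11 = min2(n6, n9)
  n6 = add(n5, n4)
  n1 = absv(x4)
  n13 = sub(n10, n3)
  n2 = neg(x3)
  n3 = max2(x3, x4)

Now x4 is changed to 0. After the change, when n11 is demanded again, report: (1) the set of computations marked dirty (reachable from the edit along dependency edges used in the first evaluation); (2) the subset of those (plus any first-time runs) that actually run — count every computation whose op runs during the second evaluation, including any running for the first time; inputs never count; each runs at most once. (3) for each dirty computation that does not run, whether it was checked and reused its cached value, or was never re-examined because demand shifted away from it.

Dirty set: n3, n4, n5, n6, n7, n9, n11.
Run set: n3 (1 run).
Re-examined without running (cache reused): n4, n5, n6, n7, n9, n11.
The important point: n3 recomputes to an identical value, and the output ends up unchanged.

Initial pass — values computed on the first demand:
  n3 = max2(6, -6) = 6
  n4 = neg(6) = -6
  n5 = max2(6, 6) = 6
  n6 = add(6, -6) = 0
  n7 = min2(6, -6) = -6
  n9 = mul(-6, 0) = 0
  n11 = min2(0, 0) = 0

Second demand — change propagation:
  n3: re-runs because x4 -6->0; new result 6 (unchanged).
  n4: re-examined; everything it read last time is the same (n3 unchanged) — cache -6 kept, no run.
  n5: re-examined; everything it read last time is the same (x3 unchanged, n3 unchanged) — cache 6 kept, no run.
  n6: re-examined; everything it read last time is the same (n5 unchanged, n4 unchanged) — cache 0 kept, no run.
  n7: re-examined; everything it read last time is the same (n5 unchanged, n4 unchanged) — cache -6 kept, no run.
  n9: re-examined; everything it read last time is the same (n7 unchanged, n6 unchanged) — cache 0 kept, no run.
  n11: re-examined; everything it read last time is the same (n6 unchanged, n9 unchanged) — cache 0 kept, no run.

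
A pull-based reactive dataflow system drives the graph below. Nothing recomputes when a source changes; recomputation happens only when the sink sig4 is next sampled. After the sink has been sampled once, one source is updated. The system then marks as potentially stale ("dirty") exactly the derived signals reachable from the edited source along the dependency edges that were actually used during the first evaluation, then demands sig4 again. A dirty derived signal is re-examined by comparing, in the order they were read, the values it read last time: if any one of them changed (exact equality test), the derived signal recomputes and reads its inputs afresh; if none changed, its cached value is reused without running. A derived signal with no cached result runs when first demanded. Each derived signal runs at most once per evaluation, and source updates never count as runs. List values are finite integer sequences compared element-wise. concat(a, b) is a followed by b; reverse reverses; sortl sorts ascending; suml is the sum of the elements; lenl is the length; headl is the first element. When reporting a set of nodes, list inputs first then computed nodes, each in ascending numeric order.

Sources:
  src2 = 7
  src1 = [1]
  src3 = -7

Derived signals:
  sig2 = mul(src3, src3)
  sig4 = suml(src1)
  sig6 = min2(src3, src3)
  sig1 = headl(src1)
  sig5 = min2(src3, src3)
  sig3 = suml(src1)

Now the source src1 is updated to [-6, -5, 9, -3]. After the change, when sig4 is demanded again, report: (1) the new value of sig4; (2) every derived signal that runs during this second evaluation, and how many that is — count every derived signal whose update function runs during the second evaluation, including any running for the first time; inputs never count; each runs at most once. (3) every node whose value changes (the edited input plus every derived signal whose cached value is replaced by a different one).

First evaluation (everything demanded from the output):
  sig4 = suml([1]) = 1

Propagation after the edit:
  sig4: runs — src1 [1]->[-6, -5, 9, -3]; result -5.

New value of sig4: -5.
Derived signals that run: sig4 — 1 in total.
Values that change: src1, sig4.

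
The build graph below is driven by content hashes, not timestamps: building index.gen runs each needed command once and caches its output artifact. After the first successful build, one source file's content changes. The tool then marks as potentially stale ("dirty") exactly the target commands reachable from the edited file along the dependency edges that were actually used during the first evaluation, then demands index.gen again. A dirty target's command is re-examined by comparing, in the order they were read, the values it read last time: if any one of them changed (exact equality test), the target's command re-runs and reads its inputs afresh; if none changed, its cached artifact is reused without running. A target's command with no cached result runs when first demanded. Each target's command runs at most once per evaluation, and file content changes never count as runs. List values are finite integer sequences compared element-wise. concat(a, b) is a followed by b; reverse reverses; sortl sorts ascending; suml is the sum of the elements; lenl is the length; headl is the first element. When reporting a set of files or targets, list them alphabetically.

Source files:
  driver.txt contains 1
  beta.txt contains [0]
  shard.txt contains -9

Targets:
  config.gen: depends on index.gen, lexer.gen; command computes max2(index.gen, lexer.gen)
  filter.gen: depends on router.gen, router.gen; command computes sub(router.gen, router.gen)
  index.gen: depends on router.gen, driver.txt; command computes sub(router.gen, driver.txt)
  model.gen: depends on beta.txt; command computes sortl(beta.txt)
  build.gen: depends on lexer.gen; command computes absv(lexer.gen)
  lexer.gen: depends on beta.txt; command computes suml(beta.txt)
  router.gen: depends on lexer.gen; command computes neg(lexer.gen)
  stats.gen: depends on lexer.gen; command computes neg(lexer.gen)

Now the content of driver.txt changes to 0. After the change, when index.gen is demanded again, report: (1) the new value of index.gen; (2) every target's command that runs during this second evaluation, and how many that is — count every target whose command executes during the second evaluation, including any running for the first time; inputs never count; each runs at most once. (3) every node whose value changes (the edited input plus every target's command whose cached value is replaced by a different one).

Initial pass — values computed on the first demand:
  lexer.gen = suml([0]) = 0
  router.gen = neg(0) = 0
  index.gen = sub(0, 1) = -1

Second demand — change propagation:
  index.gen: re-runs because driver.txt 1->0; new result 0.

index.gen now evaluates to 0.
Run set: index.gen (1 run).
Changed values: driver.txt, index.gen.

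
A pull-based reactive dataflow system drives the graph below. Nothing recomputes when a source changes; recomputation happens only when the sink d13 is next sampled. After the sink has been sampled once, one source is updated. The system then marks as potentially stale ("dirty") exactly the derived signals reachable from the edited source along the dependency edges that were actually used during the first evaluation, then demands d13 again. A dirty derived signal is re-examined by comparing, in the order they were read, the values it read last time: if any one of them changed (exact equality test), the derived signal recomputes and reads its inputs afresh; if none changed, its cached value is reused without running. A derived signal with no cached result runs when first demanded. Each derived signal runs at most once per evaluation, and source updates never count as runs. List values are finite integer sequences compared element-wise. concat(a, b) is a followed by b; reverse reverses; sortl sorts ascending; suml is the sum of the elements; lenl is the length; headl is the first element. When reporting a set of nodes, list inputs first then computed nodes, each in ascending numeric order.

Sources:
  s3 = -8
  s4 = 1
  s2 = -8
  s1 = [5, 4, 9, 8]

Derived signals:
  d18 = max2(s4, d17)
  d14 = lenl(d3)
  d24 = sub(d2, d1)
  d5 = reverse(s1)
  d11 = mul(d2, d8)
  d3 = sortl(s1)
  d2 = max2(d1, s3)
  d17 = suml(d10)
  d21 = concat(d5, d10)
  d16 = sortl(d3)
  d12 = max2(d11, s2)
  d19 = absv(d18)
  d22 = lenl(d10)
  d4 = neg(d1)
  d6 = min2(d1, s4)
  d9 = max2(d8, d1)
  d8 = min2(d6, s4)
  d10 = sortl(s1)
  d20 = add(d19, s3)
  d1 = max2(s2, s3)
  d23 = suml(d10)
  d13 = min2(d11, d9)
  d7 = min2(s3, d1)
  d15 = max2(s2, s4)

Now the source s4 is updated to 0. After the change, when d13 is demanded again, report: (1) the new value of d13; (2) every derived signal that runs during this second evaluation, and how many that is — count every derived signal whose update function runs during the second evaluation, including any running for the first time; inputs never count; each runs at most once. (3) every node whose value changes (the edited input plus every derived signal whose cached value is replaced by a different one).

New value of d13: -8.
Derived signals that run: d6, d8 — 2 in total.
Values that change: s4.
Key observation: the cutoff stops propagation at d9 — its inputs' values are unchanged, so it reuses its cache.

First evaluation (everything demanded from the output):
  d1 = max2(-8, -8) = -8
  d2 = max2(-8, -8) = -8
  d6 = min2(-8, 1) = -8
  d8 = min2(-8, 1) = -8
  d9 = max2(-8, -8) = -8
  d11 = mul(-8, -8) = 64
  d13 = min2(64, -8) = -8

Propagation after the edit:
  d6: runs — s4 1->0; result -8 (same value as before).
  d8: runs — s4 1->0; result -8 (same value as before).
  d9: checked — values it read are unchanged (d8 unchanged, d1 unchanged); reused cached -8 without running.
  d11: checked — values it read are unchanged (d2 unchanged, d8 unchanged); reused cached 64 without running.
  d13: checked — values it read are unchanged (d11 unchanged, d9 unchanged); reused cached -8 without running.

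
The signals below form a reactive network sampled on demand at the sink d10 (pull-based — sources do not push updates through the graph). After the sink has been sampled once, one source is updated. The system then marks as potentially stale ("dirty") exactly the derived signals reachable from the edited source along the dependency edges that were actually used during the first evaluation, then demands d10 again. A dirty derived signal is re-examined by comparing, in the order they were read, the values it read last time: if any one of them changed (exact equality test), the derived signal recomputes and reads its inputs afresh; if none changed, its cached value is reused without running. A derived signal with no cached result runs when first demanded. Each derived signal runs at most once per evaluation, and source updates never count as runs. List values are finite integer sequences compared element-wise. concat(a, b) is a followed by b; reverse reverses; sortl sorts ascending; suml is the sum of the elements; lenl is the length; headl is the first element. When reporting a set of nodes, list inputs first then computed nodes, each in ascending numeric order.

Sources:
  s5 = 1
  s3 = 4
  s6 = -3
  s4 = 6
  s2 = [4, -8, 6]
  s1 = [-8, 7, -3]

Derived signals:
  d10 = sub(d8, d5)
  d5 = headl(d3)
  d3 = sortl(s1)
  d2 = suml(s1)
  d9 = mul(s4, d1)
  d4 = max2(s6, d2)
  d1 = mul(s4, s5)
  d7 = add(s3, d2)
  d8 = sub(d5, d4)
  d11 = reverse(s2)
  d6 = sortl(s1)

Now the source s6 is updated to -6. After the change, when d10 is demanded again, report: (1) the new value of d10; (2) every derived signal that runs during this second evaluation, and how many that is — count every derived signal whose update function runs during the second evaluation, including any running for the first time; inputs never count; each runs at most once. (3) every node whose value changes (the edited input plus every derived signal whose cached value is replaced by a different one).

Initial pass — values computed on the first demand:
  d2 = suml([-8, 7, -3]) = -4
  d3 = sortl([-8, 7, -3]) = [-8, -3, 7]
  d4 = max2(-3, -4) = -3
  d5 = headl([-8, -3, 7]) = -8
  d8 = sub(-8, -3) = -5
  d10 = sub(-5, -8) = 3

Second demand — change propagation:
  d4: re-runs because s6 -3->-6; new result -4.
  d8: re-runs because d4 -3->-4; new result -4.
  d10: re-runs because d8 -5->-4; new result 4.

d10 now evaluates to 4.
Run set: d4, d8, d10 (3 run).
Changed values: s6, d4, d8, d10.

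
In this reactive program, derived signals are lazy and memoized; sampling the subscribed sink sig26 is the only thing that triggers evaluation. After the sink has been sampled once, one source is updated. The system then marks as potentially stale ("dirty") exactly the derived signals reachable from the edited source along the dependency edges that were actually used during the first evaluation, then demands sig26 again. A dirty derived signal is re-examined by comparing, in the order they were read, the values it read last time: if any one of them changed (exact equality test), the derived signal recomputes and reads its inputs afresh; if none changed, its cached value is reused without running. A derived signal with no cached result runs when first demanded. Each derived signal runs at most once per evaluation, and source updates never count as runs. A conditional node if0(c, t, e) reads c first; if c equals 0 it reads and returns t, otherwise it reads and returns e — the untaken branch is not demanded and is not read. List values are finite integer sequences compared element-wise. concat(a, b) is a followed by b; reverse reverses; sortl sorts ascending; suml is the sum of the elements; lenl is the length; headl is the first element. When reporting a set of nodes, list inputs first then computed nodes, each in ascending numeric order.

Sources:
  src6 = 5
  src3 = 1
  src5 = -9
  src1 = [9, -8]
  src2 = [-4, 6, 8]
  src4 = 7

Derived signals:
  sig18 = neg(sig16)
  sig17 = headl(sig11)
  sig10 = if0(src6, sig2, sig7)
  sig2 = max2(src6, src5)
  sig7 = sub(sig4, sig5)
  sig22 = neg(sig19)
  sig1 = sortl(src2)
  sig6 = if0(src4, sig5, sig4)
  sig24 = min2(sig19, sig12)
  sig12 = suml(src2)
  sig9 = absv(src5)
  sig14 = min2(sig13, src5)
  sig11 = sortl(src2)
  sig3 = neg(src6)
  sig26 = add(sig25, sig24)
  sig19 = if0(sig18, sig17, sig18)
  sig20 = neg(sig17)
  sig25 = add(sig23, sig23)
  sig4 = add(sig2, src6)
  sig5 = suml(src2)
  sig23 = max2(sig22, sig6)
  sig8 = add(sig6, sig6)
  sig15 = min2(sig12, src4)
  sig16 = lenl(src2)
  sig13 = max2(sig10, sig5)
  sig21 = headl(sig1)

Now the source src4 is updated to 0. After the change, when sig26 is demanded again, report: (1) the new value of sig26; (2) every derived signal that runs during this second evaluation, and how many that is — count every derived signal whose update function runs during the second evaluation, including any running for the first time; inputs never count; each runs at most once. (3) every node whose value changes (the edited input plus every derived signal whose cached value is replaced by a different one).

First demand of the output computes:
  sig2 = max2(5, -9) = 5
  sig4 = add(5, 5) = 10
  sig6 = if0(src4=7 -> else branch sig4) = 10
  sig12 = suml([-4, 6, 8]) = 10
  sig16 = lenl([-4, 6, 8]) = 3
  sig18 = neg(3) = -3
  sig19 = if0(sig18=-3 -> else branch sig18) = -3
  sig22 = neg(-3) = 3
  sig23 = max2(3, 10) = 10
  sig24 = min2(-3, 10) = -3
  sig25 = add(10, 10) = 20
  sig26 = add(20, -3) = 17

After the edit, cleaning proceeds:
  sig5: had never run; runs now, result 10.
  sig6: a read changed (src4 7->0) — executes, giving 10 — identical to its old value.
  sig23: dirty, but its reads are unchanged (sig22 unchanged, sig6 unchanged); cached 10 stands.
  sig25: dirty, but its reads are unchanged (sig23 unchanged, sig23 unchanged); cached 20 stands.
  sig26: dirty, but its reads are unchanged (sig25 unchanged, sig24 unchanged); cached 17 stands.

Note the branch switch — sig5 had no cache and runs now for the first time.

Demanding sig26 again yields 17.
2 derived signals run: sig5, sig6.
The nodes whose values change: src4.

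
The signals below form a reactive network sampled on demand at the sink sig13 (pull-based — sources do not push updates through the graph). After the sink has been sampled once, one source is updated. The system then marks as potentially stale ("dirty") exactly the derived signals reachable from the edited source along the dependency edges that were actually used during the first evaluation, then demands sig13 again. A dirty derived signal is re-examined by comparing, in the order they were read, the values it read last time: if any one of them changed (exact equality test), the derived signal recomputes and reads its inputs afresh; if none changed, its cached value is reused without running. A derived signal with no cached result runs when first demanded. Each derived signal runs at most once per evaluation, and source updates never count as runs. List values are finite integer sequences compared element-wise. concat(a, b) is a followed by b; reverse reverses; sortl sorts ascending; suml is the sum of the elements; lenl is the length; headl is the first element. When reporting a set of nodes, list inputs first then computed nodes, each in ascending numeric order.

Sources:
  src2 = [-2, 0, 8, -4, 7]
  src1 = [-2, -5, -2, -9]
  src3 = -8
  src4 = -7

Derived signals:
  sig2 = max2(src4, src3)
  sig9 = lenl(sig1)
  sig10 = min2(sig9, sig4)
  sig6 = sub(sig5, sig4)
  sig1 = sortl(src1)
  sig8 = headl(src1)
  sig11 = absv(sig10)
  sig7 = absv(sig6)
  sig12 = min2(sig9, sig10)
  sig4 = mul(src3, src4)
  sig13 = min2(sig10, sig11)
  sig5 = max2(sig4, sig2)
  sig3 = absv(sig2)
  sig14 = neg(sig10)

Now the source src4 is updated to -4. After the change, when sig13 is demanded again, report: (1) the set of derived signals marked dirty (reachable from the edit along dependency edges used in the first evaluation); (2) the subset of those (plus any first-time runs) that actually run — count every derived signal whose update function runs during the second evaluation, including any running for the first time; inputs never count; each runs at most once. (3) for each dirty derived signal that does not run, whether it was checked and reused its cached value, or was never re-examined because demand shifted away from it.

Initial pass — values computed on the first demand:
  sig1 = sortl([-2, -5, -2, -9]) = [-9, -5, -2, -2]
  sig4 = mul(-8, -7) = 56
  sig9 = lenl([-9, -5, -2, -2]) = 4
  sig10 = min2(4, 56) = 4
  sig11 = absv(4) = 4
  sig13 = min2(4, 4) = 4

Second demand — change propagation:
  sig4: re-runs because src4 -7->-4; new result 32.
  sig10: re-runs because sig4 56->32; new result 4 (unchanged).
  sig11: re-examined; everything it read last time is the same (sig10 unchanged) — cache 4 kept, no run.
  sig13: re-examined; everything it read last time is the same (sig10 unchanged, sig11 unchanged) — cache 4 kept, no run.

The important point: sig10 recomputes to an identical value, and the output ends up unchanged.

Dirty set: sig4, sig10, sig11, sig13.
Run set: sig4, sig10 (2 run).
Re-examined without running (cache reused): sig11, sig13.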